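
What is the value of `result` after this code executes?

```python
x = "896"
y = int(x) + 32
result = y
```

x = '896'; y = 928; result = 928

928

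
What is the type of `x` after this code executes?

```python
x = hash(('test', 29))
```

hash() returns int

int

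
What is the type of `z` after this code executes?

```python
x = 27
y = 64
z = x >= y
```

Comparison returns bool

bool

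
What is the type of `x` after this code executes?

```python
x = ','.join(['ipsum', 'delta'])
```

str.join() returns str

str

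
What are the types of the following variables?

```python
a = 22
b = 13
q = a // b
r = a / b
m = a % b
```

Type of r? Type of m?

/ returns float; % of ints returns int

float, int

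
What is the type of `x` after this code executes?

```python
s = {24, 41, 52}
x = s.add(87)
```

set.add() returns None (mutates in place)

NoneType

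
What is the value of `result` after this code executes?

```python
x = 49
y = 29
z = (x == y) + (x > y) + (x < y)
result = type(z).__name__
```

x is int; y is int; z is int; result = 'int'

'int'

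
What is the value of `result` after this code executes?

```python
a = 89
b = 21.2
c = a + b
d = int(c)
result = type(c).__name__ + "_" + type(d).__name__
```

a is int; b is float; c is float; d is int; result = 'float_int'

'float_int'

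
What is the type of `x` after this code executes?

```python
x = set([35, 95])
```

set() constructor returns set

set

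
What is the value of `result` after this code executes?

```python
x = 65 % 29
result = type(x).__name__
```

x is int; result = 'int'

'int'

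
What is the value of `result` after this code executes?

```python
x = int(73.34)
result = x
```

x = 73; result = 73

73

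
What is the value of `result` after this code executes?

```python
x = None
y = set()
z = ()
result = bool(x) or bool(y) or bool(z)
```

x = None; y = set(); z = (); result = False

False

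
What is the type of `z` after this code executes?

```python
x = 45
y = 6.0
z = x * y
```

int * float = float

float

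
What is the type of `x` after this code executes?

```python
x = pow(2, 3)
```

pow(int, int) returns int

int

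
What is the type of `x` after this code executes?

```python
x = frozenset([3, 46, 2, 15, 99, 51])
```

frozenset() returns frozenset

frozenset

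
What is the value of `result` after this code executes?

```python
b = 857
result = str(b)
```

b = 857; result = '857'

'857'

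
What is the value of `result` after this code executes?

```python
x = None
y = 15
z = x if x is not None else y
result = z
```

x = None; y = 15; z = 15; result = 15

15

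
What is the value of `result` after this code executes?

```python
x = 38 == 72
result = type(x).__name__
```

x is bool; result = 'bool'

'bool'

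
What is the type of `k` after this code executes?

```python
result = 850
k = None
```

None has type NoneType

NoneType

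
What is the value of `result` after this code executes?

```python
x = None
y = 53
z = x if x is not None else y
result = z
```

x = None; y = 53; z = 53; result = 53

53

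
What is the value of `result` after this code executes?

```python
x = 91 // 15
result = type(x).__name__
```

x is int; result = 'int'

'int'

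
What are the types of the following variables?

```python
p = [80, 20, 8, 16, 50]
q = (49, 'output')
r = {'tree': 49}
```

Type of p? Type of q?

p is assigned a list literal (square brackets); q is assigned a tuple (parenthesized, comma-separated values)

list, tuple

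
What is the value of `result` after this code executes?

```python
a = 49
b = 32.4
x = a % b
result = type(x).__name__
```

a is int; b is float; x is float; result = 'float'

'float'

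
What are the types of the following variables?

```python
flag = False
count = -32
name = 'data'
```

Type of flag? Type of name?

flag is assigned the constant False, which has type bool; name is assigned a quoted string literal, so it is a str

bool, str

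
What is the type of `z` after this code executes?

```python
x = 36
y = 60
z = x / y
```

int / int = float

float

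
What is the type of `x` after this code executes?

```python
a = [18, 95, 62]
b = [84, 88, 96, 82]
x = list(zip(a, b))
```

list(zip()) returns a list of tuples

list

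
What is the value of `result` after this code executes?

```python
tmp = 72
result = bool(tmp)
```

tmp = 72; result = True

True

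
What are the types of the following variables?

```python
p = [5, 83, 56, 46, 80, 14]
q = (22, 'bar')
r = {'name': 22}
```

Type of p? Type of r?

p is assigned a list literal (square brackets); r is assigned a dict literal ({key: value})

list, dict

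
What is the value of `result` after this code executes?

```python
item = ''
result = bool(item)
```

item = ''; result = False

False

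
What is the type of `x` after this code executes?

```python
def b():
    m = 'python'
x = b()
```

Function without return returns None

NoneType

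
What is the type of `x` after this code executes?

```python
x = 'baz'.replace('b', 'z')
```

str.replace() returns str

str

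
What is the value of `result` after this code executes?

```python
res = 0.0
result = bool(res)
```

res = 0.0; result = False

False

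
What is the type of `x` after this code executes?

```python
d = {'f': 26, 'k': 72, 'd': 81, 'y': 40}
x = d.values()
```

.values() returns dict_values view

dict_values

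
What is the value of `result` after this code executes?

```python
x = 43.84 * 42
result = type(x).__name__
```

x is float; result = 'float'

'float'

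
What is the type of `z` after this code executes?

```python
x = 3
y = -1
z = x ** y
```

int ** negative = float

float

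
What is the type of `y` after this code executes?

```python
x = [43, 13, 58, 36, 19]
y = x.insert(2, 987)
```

list.insert() returns None

NoneType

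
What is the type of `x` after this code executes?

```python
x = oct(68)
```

oct() returns str representation

str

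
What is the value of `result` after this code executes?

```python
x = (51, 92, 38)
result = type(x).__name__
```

x is tuple; result = 'tuple'

'tuple'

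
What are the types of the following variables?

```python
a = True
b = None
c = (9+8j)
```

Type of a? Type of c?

a is assigned the constant True, which has type bool; c is assigned (9+8j), an int plus an imaginary literal (j suffix), which evaluates to complex

bool, complex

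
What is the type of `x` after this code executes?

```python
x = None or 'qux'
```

'or' with None returns the other truthy value (str)

str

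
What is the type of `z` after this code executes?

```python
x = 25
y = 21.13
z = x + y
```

int + float = float

float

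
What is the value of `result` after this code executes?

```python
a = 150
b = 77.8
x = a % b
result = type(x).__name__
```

a is int; b is float; x is float; result = 'float'

'float'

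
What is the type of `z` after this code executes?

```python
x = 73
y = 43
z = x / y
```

int / int = float

float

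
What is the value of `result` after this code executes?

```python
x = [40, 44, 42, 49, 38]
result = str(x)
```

x = [40, 44, 42, 49, 38]; result = '[40, 44, 42, 49, 38]'

'[40, 44, 42, 49, 38]'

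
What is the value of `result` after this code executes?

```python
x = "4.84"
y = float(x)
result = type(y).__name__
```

x is str; y is float; result = 'float'

'float'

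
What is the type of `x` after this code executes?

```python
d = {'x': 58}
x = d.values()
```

.values() returns dict_values view

dict_values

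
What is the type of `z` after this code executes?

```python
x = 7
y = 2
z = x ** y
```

positive int ** positive int = int

int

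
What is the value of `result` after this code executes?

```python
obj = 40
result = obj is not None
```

obj = 40; result = True

True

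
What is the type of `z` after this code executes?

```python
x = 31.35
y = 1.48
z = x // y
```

float // float = float

float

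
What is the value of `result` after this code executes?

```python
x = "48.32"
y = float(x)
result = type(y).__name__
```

x is str; y is float; result = 'float'

'float'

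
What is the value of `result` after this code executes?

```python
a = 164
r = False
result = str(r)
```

a = 164; r = False; result = 'False'

'False'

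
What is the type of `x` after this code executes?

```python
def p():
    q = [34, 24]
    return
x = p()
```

Bare return returns None

NoneType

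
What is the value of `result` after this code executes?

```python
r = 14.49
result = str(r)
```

r = 14.49; result = '14.49'

'14.49'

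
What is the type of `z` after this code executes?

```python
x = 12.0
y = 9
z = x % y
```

float % int = float

float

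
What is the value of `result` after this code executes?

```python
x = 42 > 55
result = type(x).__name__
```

x is bool; result = 'bool'

'bool'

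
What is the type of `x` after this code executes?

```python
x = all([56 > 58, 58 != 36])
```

all() returns bool

bool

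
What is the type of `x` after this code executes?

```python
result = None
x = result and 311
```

'and' returns first falsy value (None)

NoneType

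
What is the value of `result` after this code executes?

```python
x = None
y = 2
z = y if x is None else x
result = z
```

x = None; y = 2; z = 2; result = 2

2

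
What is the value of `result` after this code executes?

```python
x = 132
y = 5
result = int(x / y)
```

x = 132; y = 5; result = 26

26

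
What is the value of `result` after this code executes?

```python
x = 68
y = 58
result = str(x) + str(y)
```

x = 68; y = 58; result = '6858'

'6858'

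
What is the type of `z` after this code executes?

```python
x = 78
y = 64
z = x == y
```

Equality comparison returns bool

bool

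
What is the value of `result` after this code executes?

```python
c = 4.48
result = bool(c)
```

c = 4.48; result = True

True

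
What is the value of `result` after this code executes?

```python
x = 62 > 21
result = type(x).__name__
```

x is bool; result = 'bool'

'bool'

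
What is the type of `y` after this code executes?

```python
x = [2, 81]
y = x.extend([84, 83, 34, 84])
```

list.extend() returns None

NoneType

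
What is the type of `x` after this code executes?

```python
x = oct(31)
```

oct() returns str representation

str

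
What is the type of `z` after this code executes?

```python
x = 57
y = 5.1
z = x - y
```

int - float = float

float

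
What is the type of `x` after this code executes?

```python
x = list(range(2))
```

list(range()) returns list

list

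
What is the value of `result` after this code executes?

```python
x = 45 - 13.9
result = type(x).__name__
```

x is float; result = 'float'

'float'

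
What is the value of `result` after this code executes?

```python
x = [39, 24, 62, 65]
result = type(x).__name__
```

x is list; result = 'list'

'list'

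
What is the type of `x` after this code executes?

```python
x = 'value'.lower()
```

str.lower() returns str

str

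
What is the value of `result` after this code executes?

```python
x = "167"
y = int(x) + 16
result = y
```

x = '167'; y = 183; result = 183

183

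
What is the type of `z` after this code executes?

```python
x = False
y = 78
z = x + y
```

bool + int = int (bool is subclass of int)

int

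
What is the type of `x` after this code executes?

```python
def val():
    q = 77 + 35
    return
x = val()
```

Bare return returns None

NoneType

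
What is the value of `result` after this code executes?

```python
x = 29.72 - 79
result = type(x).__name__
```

x is float; result = 'float'

'float'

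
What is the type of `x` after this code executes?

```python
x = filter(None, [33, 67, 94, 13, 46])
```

filter() returns a filter object

filter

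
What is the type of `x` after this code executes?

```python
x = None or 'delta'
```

'or' with None returns the other truthy value (str)

str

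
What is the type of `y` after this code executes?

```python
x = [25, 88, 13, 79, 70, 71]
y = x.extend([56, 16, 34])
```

list.extend() returns None

NoneType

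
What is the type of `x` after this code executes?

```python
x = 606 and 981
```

'and' with truthy values returns last operand (int)

int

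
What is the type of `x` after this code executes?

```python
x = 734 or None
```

'or' returns first truthy value

int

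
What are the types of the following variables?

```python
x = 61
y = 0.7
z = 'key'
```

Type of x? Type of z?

x is assigned a bare integer (no decimal point), so it is an int; z is assigned a quoted string literal, so it is a str

int, str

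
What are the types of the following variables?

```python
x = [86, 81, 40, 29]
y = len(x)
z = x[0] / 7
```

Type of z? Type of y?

int / int = float; len() returns int

float, int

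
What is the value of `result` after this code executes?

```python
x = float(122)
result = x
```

x = 122.0; result = 122.0

122.0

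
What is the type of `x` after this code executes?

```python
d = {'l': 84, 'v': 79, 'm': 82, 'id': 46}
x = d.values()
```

.values() returns dict_values view

dict_values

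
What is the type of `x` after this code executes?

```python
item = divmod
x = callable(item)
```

callable() returns bool

bool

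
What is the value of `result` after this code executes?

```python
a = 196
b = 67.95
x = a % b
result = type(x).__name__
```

a is int; b is float; x is float; result = 'float'

'float'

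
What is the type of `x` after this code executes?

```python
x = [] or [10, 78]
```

'or' returns first truthy value (list)

list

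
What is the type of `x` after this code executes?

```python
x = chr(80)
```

chr() returns str (single char)

str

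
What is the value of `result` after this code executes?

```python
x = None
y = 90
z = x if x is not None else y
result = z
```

x = None; y = 90; z = 90; result = 90

90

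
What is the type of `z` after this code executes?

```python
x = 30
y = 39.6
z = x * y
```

int * float = float

float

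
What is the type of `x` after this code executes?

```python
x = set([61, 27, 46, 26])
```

set() constructor returns set

set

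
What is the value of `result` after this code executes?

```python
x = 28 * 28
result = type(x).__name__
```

x is int; result = 'int'

'int'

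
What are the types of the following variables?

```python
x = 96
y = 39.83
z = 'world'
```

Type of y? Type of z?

y is assigned a number with a decimal point, so it is a float; z is assigned a quoted string literal, so it is a str

float, str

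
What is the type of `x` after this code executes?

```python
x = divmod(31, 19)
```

divmod() returns tuple of (quotient, remainder)

tuple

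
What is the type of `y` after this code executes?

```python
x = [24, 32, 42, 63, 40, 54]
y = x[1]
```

Indexing list[int] returns int

int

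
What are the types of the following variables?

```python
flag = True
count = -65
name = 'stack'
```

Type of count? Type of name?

count is assigned a bare integer (no decimal point), so it is an int; name is assigned a quoted string literal, so it is a str

int, str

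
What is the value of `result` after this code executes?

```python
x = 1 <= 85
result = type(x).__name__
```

x is bool; result = 'bool'

'bool'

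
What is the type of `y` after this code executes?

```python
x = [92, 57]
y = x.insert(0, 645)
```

list.insert() returns None

NoneType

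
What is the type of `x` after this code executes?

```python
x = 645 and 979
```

'and' with truthy values returns last operand (int)

int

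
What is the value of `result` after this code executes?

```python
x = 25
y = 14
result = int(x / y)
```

x = 25; y = 14; result = 1

1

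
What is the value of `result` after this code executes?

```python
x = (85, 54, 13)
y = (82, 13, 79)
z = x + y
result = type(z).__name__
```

x is tuple; y is tuple; z is tuple; result = 'tuple'

'tuple'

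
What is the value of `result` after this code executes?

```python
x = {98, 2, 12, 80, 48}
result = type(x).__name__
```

x is set; result = 'set'

'set'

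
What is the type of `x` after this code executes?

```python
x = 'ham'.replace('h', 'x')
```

str.replace() returns str

str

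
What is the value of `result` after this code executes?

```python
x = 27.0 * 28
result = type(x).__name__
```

x is float; result = 'float'

'float'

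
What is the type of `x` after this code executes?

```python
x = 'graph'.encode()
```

str.encode() returns bytes

bytes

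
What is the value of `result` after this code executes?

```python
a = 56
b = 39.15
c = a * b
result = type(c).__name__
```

a is int; b is float; c is float; result = 'float'

'float'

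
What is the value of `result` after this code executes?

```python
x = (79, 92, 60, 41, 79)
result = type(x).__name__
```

x is tuple; result = 'tuple'

'tuple'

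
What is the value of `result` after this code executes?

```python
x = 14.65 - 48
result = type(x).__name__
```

x is float; result = 'float'

'float'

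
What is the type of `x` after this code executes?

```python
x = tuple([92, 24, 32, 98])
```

tuple() constructor returns tuple

tuple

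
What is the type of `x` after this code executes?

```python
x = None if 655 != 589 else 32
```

655 != 589 is True, so the if branch is taken

NoneType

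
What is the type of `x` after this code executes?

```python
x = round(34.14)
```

round() with no decimal places returns int

int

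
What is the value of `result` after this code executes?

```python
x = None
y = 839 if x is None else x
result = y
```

x = None; y = 839; result = 839

839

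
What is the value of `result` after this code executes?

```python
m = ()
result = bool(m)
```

m = (); result = False

False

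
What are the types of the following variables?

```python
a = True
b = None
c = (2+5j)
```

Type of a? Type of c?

a is assigned the constant True, which has type bool; c is assigned (2+5j), an int plus an imaginary literal (j suffix), which evaluates to complex

bool, complex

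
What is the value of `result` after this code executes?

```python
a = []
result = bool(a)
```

a = []; result = False

False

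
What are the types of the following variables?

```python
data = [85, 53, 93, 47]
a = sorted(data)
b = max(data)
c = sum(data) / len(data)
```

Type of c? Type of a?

int / int = float; sorted() returns list

float, list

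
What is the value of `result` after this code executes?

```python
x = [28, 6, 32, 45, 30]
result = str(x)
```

x = [28, 6, 32, 45, 30]; result = '[28, 6, 32, 45, 30]'

'[28, 6, 32, 45, 30]'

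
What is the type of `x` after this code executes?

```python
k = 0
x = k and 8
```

'and' returns first falsy value (0 is int)

int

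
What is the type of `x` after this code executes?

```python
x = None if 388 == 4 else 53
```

388 == 4 is False, so the else branch is taken

int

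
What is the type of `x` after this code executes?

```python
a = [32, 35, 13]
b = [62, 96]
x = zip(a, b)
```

zip() returns a zip object

zip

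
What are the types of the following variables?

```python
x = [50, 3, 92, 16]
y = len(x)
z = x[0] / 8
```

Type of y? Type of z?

len() returns int; int / int = float

int, float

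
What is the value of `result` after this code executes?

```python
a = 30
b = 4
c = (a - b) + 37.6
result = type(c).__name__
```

a is int; b is int; c is float; result = 'float'

'float'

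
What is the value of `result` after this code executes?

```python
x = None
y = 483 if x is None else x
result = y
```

x = None; y = 483; result = 483

483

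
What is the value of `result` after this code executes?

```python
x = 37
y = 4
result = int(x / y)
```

x = 37; y = 4; result = 9

9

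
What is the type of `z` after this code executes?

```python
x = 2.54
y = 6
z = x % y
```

float % int = float

float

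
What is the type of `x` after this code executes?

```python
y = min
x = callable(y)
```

callable() returns bool

bool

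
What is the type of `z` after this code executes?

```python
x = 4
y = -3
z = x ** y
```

int ** negative = float

float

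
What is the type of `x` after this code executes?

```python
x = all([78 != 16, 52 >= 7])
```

all() returns bool

bool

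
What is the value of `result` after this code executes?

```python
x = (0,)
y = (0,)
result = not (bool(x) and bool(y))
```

x = (0,); y = (0,); result = False

False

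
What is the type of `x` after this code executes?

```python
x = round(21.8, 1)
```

round() with decimal places returns float

float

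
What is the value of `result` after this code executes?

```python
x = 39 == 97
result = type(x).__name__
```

x is bool; result = 'bool'

'bool'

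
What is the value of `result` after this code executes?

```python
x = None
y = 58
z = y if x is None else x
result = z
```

x = None; y = 58; z = 58; result = 58

58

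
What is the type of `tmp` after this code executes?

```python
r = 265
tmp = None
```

None has type NoneType

NoneType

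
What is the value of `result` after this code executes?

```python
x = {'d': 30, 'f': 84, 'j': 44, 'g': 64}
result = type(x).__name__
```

x is dict; result = 'dict'

'dict'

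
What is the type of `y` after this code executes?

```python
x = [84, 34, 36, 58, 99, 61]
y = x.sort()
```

list.sort() returns None (mutates in place)

NoneType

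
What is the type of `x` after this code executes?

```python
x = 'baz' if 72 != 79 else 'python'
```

Both branches of conditional are str

str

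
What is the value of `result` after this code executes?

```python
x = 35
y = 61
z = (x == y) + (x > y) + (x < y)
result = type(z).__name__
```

x is int; y is int; z is int; result = 'int'

'int'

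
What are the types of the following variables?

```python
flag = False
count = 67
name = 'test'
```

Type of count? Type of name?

count is assigned a bare integer (no decimal point), so it is an int; name is assigned a quoted string literal, so it is a str

int, str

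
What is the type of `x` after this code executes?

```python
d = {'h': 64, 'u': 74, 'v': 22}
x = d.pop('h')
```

dict.pop() returns the value

int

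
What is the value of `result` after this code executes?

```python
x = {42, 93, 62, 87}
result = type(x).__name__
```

x is set; result = 'set'

'set'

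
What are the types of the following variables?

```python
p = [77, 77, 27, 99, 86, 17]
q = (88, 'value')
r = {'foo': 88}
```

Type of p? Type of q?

p is assigned a list literal (square brackets); q is assigned a tuple (parenthesized, comma-separated values)

list, tuple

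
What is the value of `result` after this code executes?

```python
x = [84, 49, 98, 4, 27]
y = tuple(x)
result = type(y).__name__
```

x is list; y is tuple; result = 'tuple'

'tuple'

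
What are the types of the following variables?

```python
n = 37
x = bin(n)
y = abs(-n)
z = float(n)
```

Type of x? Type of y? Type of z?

bin() returns str; abs() of int returns int; float() returns float

str, int, float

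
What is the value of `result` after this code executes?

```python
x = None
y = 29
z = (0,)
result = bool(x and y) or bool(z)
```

x = None; y = 29; z = (0,); result = True

True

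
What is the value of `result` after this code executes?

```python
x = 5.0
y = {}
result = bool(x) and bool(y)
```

x = 5.0; y = {}; result = False

False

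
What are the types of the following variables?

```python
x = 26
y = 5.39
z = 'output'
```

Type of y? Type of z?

y is assigned a number with a decimal point, so it is a float; z is assigned a quoted string literal, so it is a str

float, str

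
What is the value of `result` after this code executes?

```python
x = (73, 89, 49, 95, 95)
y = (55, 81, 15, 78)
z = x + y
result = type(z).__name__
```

x is tuple; y is tuple; z is tuple; result = 'tuple'

'tuple'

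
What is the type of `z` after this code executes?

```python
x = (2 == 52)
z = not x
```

'not' returns bool

bool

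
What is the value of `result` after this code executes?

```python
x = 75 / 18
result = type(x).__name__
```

x is float; result = 'float'

'float'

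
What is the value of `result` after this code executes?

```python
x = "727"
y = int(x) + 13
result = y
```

x = '727'; y = 740; result = 740

740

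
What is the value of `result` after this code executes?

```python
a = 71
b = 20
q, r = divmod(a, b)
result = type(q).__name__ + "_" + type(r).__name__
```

a is int; b is int; q is int; r is int; result = 'int_int'

'int_int'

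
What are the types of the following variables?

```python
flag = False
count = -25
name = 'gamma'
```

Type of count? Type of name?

count is assigned a bare integer (no decimal point), so it is an int; name is assigned a quoted string literal, so it is a str

int, str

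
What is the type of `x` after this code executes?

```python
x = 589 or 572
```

'or' returns first truthy value (int)

int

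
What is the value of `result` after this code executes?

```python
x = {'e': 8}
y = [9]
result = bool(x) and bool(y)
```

x = {'e': 8}; y = [9]; result = True

True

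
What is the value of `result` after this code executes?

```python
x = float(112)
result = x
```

x = 112.0; result = 112.0

112.0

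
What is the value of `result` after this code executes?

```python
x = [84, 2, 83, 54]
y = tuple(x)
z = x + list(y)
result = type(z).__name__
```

x is list; y is tuple; z is list; result = 'list'

'list'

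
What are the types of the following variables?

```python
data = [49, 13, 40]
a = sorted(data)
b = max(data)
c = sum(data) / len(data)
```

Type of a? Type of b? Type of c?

sorted() returns list; max of ints returns int; int / int = float

list, int, float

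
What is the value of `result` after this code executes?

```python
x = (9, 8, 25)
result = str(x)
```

x = (9, 8, 25); result = '(9, 8, 25)'

'(9, 8, 25)'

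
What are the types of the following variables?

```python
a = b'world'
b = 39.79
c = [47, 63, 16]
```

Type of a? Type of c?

a is assigned a bytes literal (b'...' prefix); c is assigned a list literal (square brackets)

bytes, list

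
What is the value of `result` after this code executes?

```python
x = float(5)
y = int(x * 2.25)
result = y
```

x = 5.0; y = 11; result = 11

11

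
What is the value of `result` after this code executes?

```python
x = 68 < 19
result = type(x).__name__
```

x is bool; result = 'bool'

'bool'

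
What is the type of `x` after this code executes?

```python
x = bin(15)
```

bin() returns str representation

str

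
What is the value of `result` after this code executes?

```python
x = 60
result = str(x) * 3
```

x = 60; result = '606060'

'606060'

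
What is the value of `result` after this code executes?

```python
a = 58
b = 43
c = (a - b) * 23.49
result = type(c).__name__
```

a is int; b is int; c is float; result = 'float'

'float'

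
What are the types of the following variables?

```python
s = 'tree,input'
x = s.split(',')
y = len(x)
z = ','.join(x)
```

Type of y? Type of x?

len() returns int; str.split() returns list

int, list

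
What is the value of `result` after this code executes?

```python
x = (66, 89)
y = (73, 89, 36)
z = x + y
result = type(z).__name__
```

x is tuple; y is tuple; z is tuple; result = 'tuple'

'tuple'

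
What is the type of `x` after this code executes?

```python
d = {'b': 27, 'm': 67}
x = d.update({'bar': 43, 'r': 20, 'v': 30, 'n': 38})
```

dict.update() returns None

NoneType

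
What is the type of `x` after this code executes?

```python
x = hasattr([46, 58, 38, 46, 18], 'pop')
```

hasattr() returns bool

bool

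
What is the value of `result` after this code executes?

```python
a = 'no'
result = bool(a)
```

a = 'no'; result = True

True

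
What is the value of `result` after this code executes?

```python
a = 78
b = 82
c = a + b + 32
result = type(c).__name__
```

a is int; b is int; c is int; result = 'int'

'int'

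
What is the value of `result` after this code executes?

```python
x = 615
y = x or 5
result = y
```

x = 615; y = 615; result = 615

615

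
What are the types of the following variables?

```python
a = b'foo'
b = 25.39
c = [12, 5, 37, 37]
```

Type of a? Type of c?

a is assigned a bytes literal (b'...' prefix); c is assigned a list literal (square brackets)

bytes, list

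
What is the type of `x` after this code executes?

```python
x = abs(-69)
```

abs() of int returns int

int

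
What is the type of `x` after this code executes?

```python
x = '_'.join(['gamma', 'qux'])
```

str.join() returns str

str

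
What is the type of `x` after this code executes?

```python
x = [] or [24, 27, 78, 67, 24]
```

'or' returns first truthy value (list)

list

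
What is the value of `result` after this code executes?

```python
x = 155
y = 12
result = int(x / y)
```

x = 155; y = 12; result = 12

12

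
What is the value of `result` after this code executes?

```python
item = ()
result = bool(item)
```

item = (); result = False

False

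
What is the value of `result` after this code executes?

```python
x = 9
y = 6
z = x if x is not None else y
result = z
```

x = 9; y = 6; z = 9; result = 9

9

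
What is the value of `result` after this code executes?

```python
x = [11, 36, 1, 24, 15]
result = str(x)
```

x = [11, 36, 1, 24, 15]; result = '[11, 36, 1, 24, 15]'

'[11, 36, 1, 24, 15]'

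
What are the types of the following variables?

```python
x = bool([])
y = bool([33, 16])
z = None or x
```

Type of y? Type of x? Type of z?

bool() returns bool; bool() returns bool; None or bool returns the bool

bool, bool, bool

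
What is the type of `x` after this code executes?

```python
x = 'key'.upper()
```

str.upper() returns str

str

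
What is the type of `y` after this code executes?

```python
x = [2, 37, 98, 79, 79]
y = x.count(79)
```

list.count() returns int

int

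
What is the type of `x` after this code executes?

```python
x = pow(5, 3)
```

pow(int, int) returns int

int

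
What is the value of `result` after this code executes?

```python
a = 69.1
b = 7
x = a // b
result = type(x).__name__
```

a is float; b is int; x is float; result = 'float'

'float'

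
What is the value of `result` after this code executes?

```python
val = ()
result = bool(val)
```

val = (); result = False

False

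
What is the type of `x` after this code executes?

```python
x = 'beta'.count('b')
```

str.count() returns int

int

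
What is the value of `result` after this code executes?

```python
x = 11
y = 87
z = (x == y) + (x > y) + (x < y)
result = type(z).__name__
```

x is int; y is int; z is int; result = 'int'

'int'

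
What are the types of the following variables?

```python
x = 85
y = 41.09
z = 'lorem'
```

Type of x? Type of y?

x is assigned a bare integer (no decimal point), so it is an int; y is assigned a number with a decimal point, so it is a float

int, float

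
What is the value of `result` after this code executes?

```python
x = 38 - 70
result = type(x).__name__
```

x is int; result = 'int'

'int'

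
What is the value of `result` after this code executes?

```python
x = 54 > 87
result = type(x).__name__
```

x is bool; result = 'bool'

'bool'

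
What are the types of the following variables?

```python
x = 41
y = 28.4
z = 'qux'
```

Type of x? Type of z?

x is assigned a bare integer (no decimal point), so it is an int; z is assigned a quoted string literal, so it is a str

int, str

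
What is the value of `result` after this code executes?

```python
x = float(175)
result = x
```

x = 175.0; result = 175.0

175.0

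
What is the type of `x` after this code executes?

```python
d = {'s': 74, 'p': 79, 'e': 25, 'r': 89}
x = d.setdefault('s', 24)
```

dict.setdefault() returns the (existing or default) value

int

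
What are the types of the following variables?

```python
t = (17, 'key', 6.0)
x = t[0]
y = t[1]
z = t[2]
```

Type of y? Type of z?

tuple[1] is str; tuple[2] is float

str, float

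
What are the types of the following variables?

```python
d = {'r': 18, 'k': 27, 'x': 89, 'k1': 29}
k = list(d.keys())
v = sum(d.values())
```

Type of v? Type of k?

sum of ints is int; list() converts to list

int, list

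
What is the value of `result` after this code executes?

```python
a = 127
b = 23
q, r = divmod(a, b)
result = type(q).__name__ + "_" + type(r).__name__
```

a is int; b is int; q is int; r is int; result = 'int_int'

'int_int'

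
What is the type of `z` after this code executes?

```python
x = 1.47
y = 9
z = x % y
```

float % int = float

float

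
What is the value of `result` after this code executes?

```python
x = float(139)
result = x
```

x = 139.0; result = 139.0

139.0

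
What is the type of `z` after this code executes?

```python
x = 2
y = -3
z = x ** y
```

int ** negative = float

float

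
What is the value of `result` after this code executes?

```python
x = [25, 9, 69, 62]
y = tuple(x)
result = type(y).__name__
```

x is list; y is tuple; result = 'tuple'

'tuple'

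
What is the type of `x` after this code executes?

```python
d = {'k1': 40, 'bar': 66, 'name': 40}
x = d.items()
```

dict.items() returns dict_items view

dict_items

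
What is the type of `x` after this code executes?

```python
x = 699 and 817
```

'and' with truthy values returns last operand (int)

int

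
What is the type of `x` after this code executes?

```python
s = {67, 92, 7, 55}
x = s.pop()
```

Popping from set[int] returns int

int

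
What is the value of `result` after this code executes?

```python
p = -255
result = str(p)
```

p = -255; result = '-255'

'-255'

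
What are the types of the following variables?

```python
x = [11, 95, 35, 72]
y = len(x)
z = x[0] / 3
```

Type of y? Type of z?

len() returns int; int / int = float

int, float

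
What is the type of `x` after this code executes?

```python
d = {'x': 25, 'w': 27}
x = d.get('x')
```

dict.get() returns value type when found

int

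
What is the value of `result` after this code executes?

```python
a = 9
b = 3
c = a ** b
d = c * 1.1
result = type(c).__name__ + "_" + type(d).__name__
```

a is int; b is int; c is int; d is float; result = 'int_float'

'int_float'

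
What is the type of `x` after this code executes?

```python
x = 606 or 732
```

'or' returns first truthy value (int)

int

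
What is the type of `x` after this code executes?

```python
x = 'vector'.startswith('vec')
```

str.startswith() returns bool

bool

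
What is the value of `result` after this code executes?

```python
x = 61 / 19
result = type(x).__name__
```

x is float; result = 'float'

'float'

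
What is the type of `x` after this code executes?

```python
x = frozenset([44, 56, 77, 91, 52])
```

frozenset() returns frozenset

frozenset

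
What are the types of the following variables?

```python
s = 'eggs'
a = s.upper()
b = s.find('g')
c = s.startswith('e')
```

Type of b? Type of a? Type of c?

find() returns int; upper() returns str; startswith() returns bool

int, str, bool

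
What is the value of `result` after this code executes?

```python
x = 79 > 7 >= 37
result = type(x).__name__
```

x is bool; result = 'bool'

'bool'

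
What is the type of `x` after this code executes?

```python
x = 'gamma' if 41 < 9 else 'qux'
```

Both branches of conditional are str

str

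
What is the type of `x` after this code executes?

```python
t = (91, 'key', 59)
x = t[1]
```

Index 1 of tuple is a str literal

str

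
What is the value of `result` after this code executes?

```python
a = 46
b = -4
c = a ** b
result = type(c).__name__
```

a is int; b is int; c is float; result = 'float'

'float'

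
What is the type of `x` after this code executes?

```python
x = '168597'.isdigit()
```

str.isdigit() returns bool

bool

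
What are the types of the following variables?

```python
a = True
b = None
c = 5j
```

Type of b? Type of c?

b is assigned None, whose type is NoneType; c is assigned 5j, an imaginary literal (j suffix), which has type complex

NoneType, complex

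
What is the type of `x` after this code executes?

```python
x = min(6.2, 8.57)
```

min() of floats returns float

float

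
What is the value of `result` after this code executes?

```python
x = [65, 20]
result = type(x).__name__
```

x is list; result = 'list'

'list'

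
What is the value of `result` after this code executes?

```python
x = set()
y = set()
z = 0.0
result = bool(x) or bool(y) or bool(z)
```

x = set(); y = set(); z = 0.0; result = False

False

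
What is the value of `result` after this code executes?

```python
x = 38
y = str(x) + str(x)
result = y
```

x = 38; y = '3838'; result = '3838'

'3838'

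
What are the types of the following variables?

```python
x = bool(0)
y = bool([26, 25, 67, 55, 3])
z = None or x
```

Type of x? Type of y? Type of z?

bool() returns bool; bool() returns bool; None or bool returns the bool

bool, bool, bool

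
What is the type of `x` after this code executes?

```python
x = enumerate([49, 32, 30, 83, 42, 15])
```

enumerate() returns an enumerate object

enumerate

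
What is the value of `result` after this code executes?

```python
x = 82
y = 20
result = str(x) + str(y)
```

x = 82; y = 20; result = '8220'

'8220'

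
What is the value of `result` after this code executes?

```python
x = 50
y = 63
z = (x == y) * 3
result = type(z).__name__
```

x is int; y is int; z is int; result = 'int'

'int'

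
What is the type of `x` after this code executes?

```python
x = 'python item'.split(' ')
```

str.split() returns list

list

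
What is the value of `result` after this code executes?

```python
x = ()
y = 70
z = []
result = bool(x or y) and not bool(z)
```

x = (); y = 70; z = []; result = True

True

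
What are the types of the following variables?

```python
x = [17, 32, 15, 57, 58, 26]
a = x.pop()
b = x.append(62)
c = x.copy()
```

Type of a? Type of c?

pop() returns element; copy() returns list

int, list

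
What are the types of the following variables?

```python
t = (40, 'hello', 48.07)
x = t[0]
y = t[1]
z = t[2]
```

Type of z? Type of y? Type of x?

tuple[2] is float; tuple[1] is str; tuple[0] is int

float, str, int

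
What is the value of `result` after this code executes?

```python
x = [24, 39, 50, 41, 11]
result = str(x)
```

x = [24, 39, 50, 41, 11]; result = '[24, 39, 50, 41, 11]'

'[24, 39, 50, 41, 11]'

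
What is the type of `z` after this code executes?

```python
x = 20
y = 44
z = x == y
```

Equality comparison returns bool

bool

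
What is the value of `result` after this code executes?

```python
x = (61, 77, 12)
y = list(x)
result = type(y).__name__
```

x is tuple; y is list; result = 'list'

'list'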